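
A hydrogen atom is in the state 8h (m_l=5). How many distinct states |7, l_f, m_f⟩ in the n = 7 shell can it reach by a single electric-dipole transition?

E1 requires Δl = ±1, so l_f ∈ {4, 6}; with 0 ≤ l_f ≤ n_f−1 = 6, the allowed l_f values are {4, 6}.
For l_f = 4: m_f ∈ {m_i−1, m_i, m_i+1} ∩ [−4, 4] = {4} → 1 state.
For l_f = 6: m_f ∈ {m_i−1, m_i, m_i+1} ∩ [−6, 6] = {4, 5, 6} → 3 states.
Total: 4.

4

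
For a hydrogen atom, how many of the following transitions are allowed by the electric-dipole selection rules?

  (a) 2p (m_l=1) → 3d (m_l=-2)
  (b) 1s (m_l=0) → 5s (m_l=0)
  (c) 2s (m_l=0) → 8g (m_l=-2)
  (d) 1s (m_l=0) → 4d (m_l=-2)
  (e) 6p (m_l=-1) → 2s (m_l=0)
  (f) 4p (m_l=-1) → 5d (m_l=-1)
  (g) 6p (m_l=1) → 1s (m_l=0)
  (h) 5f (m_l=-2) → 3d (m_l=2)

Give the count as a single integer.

(a) forbidden — Δm_l = -3 (E1 requires Δm_l = 0, ±1)
(b) forbidden — Δl = +0 (E1 requires Δl = ±1)
(c) forbidden — Δl = +4 (E1 requires Δl = ±1); Δm_l = -2 (E1 requires Δm_l = 0, ±1)
(d) forbidden — Δl = +2 (E1 requires Δl = ±1); Δm_l = -2 (E1 requires Δm_l = 0, ±1)
(e) allowed
(f) allowed
(g) allowed
(h) forbidden — Δm_l = +4 (E1 requires Δm_l = 0, ±1)
Total allowed: 3 of 8.

3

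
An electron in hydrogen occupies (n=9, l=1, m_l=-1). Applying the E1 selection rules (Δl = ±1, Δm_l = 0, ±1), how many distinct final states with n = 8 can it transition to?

4

E1 requires Δl = ±1, so l_f ∈ {0, 2}; with 0 ≤ l_f ≤ n_f−1 = 7, the allowed l_f values are {0, 2}.
For l_f = 0: m_f ∈ {m_i−1, m_i, m_i+1} ∩ [−0, 0] = {0} → 1 state.
For l_f = 2: m_f ∈ {m_i−1, m_i, m_i+1} ∩ [−2, 2] = {-2, -1, 0} → 3 states.
Total: 4.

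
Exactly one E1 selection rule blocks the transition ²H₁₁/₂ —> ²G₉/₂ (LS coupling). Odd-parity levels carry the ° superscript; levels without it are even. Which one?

parity

Reading off the term symbols: S 1/2→1/2, L 5→4, J 11/2→9/2, parity even→even.
ΔJ = 0, ±1 (not J=0↔0): J: 11/2 → 9/2, ΔJ = -1 — ✓.
ΔS = 0: S: 1/2 → 1/2 — ✓.
ΔL = 0, ±1 (not L=0↔0): L: 5 → 4, ΔL = -1 — ✓.
Parity must change: even → even — ✗.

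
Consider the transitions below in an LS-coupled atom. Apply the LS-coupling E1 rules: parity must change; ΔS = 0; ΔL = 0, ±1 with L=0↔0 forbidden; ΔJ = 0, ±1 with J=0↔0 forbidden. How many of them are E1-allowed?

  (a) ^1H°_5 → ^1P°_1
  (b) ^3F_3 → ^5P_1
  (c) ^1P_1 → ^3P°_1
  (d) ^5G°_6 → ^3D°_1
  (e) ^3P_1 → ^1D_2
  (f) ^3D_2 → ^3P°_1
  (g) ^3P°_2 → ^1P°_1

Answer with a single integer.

1

(a) forbidden (parity, ΔL, ΔJ fail)
(b) forbidden (parity, ΔS, ΔL, ΔJ fail)
(c) forbidden (ΔS fails)
(d) forbidden (parity, ΔS, ΔL, ΔJ fail)
(e) forbidden (parity, ΔS fail)
(f) allowed
(g) forbidden (parity, ΔS fail)
Total allowed: 1 of 7.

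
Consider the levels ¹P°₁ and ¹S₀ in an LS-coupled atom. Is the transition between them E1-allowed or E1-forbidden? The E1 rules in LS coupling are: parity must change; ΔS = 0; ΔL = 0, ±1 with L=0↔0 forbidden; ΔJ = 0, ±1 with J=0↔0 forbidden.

Parity must change: odd → even — ok.
ΔS = 0: S: 0 → 0 — ok.
ΔL = 0, ±1 (not L=0↔0): L: 1 → 0, ΔL = -1 — ok.
ΔJ = 0, ±1 (not J=0↔0): J: 1 → 0, ΔJ = -1 — ok.
All four E1 rules are satisfied.

allowed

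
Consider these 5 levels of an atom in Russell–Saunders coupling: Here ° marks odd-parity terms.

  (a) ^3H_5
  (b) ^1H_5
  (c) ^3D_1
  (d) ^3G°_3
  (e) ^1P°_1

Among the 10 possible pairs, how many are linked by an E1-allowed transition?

(a)–(b): forbidden (parity, ΔS).
(a)–(c): forbidden (parity, ΔL, ΔJ).
(a)–(d): forbidden (ΔJ).
(a)–(e): forbidden (ΔS, ΔL, ΔJ).
(b)–(c): forbidden (parity, ΔS, ΔL, ΔJ).
(b)–(d): forbidden (ΔS, ΔJ).
(b)–(e): forbidden (ΔL, ΔJ).
(c)–(d): forbidden (ΔL, ΔJ).
(c)–(e): forbidden (ΔS).
(d)–(e): forbidden (parity, ΔS, ΔL, ΔJ).
Allowed pairs: 0 of 10.

0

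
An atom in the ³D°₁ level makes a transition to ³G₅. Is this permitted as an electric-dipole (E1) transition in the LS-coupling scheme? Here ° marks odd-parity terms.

forbidden

Initial level: S=1, L=2, J=1, parity odd. Final level: S=1, L=4, J=5, parity even.
Parity must change: odd → even — ok.
ΔS = 0: S: 1 → 1 — ok.
ΔL = 0, ±1 (not L=0↔0): L: 2 → 4, ΔL = +2 — fails.
ΔJ = 0, ±1 (not J=0↔0): J: 1 → 5, ΔJ = +4 — fails.
Rule(s) violated: ΔL, ΔJ.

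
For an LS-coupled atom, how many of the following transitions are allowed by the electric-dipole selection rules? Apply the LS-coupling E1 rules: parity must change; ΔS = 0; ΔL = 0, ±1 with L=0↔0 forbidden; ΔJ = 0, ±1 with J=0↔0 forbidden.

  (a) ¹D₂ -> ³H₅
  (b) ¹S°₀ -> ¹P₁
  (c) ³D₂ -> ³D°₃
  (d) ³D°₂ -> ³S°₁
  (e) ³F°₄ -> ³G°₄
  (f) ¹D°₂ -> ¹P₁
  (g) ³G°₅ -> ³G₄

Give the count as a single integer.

(a) forbidden (parity, ΔS, ΔL, ΔJ fail)
(b) allowed
(c) allowed
(d) forbidden (parity, ΔL fail)
(e) forbidden (parity fails)
(f) allowed
(g) allowed
Total allowed: 4 of 7.

4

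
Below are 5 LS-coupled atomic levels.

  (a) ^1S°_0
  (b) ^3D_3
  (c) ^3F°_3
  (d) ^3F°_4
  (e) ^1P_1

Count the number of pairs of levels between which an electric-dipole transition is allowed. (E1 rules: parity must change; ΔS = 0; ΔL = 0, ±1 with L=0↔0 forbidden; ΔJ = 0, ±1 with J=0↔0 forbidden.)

3

(a)–(b): forbidden (ΔS, ΔL, ΔJ).
(a)–(c): forbidden (parity, ΔS, ΔL, ΔJ).
(a)–(d): forbidden (parity, ΔS, ΔL, ΔJ).
(a)–(e): allowed.
(b)–(c): allowed.
(b)–(d): allowed.
(b)–(e): forbidden (parity, ΔS, ΔJ).
(c)–(d): forbidden (parity).
(c)–(e): forbidden (ΔS, ΔL, ΔJ).
(d)–(e): forbidden (ΔS, ΔL, ΔJ).
Allowed pairs: 3 of 10.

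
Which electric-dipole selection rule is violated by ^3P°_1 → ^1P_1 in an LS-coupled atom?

the ΔS = 0 rule

Reading off the term symbols: S 1→0, L 1→1, J 1→1, parity odd→even.
Parity must change: odd → even — passes.
ΔS = 0: S: 1 → 0 — fails.
ΔL = 0, ±1 (not L=0↔0): L: 1 → 1, ΔL = +0 — passes.
ΔJ = 0, ±1 (not J=0↔0): J: 1 → 1, ΔJ = +0 — passes.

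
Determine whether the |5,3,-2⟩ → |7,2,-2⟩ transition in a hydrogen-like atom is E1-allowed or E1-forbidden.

allowed

Δl = 2 − 3 = -1; the E1 rule Δl = ±1 is ok.
Δm_l = -2 − (-2) = +0. E1 requires Δm_l = 0, ±1: ok.
All E1 selection rules are satisfied.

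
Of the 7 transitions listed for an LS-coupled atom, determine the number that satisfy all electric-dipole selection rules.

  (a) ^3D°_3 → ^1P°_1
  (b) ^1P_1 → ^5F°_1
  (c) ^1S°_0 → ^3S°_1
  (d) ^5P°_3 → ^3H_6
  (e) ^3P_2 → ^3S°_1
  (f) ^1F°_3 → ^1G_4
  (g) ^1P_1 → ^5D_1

2

(a) forbidden (parity, ΔS, ΔJ fail)
(b) forbidden (ΔS, ΔL fail)
(c) forbidden (parity, ΔS, ΔL fail)
(d) forbidden (ΔS, ΔL, ΔJ fail)
(e) allowed
(f) allowed
(g) forbidden (parity, ΔS fail)
Total allowed: 2 of 7.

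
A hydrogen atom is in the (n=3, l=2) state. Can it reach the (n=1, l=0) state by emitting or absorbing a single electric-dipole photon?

Initial l = 2, final l = 0, so Δl = -2. E1 requires Δl = ±1: fails.
The transition is electric-dipole forbidden.

forbidden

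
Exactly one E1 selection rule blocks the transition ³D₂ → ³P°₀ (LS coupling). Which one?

the ΔJ = 0, ±1 rule

Initial level: S=1, L=2, J=2, parity even. Final level: S=1, L=1, J=0, parity odd.
Parity must change: even → odd — passes.
ΔJ = 0, ±1 (not J=0↔0): J: 2 → 0, ΔJ = -2 — fails.
ΔL = 0, ±1 (not L=0↔0): L: 2 → 1, ΔL = -1 — passes.
ΔS = 0: S: 1 → 1 — passes.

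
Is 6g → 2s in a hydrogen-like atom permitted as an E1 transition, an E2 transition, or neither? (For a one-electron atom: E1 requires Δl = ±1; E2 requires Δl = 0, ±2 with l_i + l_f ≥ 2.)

neither

Δl = 0 − 4 = -4; l_i + l_f = 4.
E1 (Δl = ±1): not satisfied.
E2 (Δl = 0,±2, l_i+l_f ≥ 2): not satisfied.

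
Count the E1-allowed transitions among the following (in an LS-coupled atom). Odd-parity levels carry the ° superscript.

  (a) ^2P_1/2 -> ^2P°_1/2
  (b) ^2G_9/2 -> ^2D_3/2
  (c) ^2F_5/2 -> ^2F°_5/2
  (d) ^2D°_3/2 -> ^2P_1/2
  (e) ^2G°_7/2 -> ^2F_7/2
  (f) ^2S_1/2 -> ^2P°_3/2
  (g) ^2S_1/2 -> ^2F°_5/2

(a) allowed
(b) forbidden (parity, ΔL, ΔJ fail)
(c) allowed
(d) allowed
(e) allowed
(f) allowed
(g) forbidden (ΔL, ΔJ fail)
Total allowed: 5 of 7.

5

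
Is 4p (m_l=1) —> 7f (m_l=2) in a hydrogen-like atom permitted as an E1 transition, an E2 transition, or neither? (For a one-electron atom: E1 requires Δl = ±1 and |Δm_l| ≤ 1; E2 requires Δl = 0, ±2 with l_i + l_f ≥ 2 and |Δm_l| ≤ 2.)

Δl = 3 − 1 = +2; l_i + l_f = 4.
Δm_l = +1.
E1 (Δl = ±1, |Δm_l| ≤ 1): not satisfied.
E2 (Δl = 0,±2, l_i+l_f ≥ 2, |Δm_l| ≤ 2): satisfied.

E2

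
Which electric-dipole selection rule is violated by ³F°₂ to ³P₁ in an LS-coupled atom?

the ΔL = 0, ±1 rule

Parity must change: odd → even — satisfied.
ΔS = 0: S: 1 → 1 — satisfied.
ΔL = 0, ±1 (not L=0↔0): L: 3 → 1, ΔL = -2 — violated.
ΔJ = 0, ±1 (not J=0↔0): J: 2 → 1, ΔJ = -1 — satisfied.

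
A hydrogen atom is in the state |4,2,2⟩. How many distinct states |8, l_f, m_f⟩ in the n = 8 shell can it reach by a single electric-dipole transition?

4

E1 requires Δl = ±1, so l_f ∈ {1, 3}; with 0 ≤ l_f ≤ n_f−1 = 7, the allowed l_f values are {1, 3}.
For l_f = 1: m_f ∈ {m_i−1, m_i, m_i+1} ∩ [−1, 1] = {1} → 1 state.
For l_f = 3: m_f ∈ {m_i−1, m_i, m_i+1} ∩ [−3, 3] = {1, 2, 3} → 3 states.
Total: 4.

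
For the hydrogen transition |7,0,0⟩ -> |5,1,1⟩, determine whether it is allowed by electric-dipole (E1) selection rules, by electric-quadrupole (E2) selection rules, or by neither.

E1

Δl = 1 − 0 = +1; l_i + l_f = 1.
Δm_l = +1.
E1 (Δl = ±1, |Δm_l| ≤ 1): satisfied.
E2 (Δl = 0,±2, l_i+l_f ≥ 2, |Δm_l| ≤ 2): not satisfied.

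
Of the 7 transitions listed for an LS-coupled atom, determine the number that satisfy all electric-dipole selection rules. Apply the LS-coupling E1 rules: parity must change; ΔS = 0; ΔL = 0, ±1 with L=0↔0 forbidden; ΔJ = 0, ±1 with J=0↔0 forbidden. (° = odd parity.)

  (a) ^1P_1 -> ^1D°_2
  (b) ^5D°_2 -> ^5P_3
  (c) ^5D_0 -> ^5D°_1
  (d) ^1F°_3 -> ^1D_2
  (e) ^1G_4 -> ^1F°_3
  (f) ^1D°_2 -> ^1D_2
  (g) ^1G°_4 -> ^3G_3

(a) allowed
(b) allowed
(c) allowed
(d) allowed
(e) allowed
(f) allowed
(g) forbidden (ΔS fails)
Total allowed: 6 of 7.

6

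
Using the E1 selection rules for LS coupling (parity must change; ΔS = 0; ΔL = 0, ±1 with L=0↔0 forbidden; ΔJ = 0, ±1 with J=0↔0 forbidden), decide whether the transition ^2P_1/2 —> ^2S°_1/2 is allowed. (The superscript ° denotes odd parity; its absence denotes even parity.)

allowed

Initial level: S=1/2, L=1, J=1/2, parity even. Final level: S=1/2, L=0, J=1/2, parity odd.
Parity must change: even → odd — satisfied.
ΔS = 0: S: 1/2 → 1/2 — satisfied.
ΔL = 0, ±1 (not L=0↔0): L: 1 → 0, ΔL = -1 — satisfied.
ΔJ = 0, ±1 (not J=0↔0): J: 1/2 → 1/2, ΔJ = +0 — satisfied.
All four E1 rules are satisfied.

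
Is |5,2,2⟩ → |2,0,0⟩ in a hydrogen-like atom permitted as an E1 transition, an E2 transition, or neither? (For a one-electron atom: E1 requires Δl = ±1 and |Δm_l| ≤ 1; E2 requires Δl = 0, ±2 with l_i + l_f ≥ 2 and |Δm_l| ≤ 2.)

Δl = 0 − 2 = -2; l_i + l_f = 2.
Δm_l = -2.
E1 (Δl = ±1, |Δm_l| ≤ 1): not satisfied.
E2 (Δl = 0,±2, l_i+l_f ≥ 2, |Δm_l| ≤ 2): satisfied.

E2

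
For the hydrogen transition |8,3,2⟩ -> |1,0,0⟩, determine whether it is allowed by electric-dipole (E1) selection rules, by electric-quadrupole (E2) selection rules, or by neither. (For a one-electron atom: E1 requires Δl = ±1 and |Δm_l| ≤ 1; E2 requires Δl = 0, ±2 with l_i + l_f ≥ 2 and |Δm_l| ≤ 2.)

neither

Δl = 0 − 3 = -3; l_i + l_f = 3.
Δm_l = -2.
E1 (Δl = ±1, |Δm_l| ≤ 1): not satisfied.
E2 (Δl = 0,±2, l_i+l_f ≥ 2, |Δm_l| ≤ 2): not satisfied.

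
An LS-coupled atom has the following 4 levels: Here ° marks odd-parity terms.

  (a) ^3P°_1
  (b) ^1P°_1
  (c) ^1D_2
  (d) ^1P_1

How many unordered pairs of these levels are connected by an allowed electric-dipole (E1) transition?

2

(a)–(b): forbidden (parity, ΔS).
(a)–(c): forbidden (ΔS).
(a)–(d): forbidden (ΔS).
(b)–(c): allowed.
(b)–(d): allowed.
(c)–(d): forbidden (parity).
Allowed pairs: 2 of 6.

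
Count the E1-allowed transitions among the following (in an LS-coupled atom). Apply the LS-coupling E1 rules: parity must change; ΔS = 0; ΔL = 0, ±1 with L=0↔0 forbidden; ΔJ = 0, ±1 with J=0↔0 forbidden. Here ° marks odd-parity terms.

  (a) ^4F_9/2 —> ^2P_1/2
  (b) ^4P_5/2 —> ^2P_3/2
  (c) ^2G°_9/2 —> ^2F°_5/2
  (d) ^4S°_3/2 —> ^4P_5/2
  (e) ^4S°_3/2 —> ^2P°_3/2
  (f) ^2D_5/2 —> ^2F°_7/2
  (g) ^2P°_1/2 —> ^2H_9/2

2

(a) forbidden (parity, ΔS, ΔL, ΔJ fail)
(b) forbidden (parity, ΔS fail)
(c) forbidden (parity, ΔJ fail)
(d) allowed
(e) forbidden (parity, ΔS fail)
(f) allowed
(g) forbidden (ΔL, ΔJ fail)
Total allowed: 2 of 7.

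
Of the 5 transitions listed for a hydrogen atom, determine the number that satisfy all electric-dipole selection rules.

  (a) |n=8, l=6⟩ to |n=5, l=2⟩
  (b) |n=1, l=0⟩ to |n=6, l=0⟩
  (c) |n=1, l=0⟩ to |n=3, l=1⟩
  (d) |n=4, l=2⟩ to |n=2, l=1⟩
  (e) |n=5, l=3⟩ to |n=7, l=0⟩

(a) forbidden — Δl = -4 (E1 requires Δl = ±1)
(b) forbidden — Δl = +0 (E1 requires Δl = ±1)
(c) allowed
(d) allowed
(e) forbidden — Δl = -3 (E1 requires Δl = ±1)
Total allowed: 2 of 5.

2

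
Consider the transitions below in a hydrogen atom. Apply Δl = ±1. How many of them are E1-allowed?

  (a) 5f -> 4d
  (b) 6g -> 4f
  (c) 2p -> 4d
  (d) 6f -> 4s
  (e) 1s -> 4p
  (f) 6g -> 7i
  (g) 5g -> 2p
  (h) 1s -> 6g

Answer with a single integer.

4

(a) allowed
(b) allowed
(c) allowed
(d) forbidden — Δl = -3 (E1 requires Δl = ±1)
(e) allowed
(f) forbidden — Δl = +2 (E1 requires Δl = ±1)
(g) forbidden — Δl = -3 (E1 requires Δl = ±1)
(h) forbidden — Δl = +4 (E1 requires Δl = ±1)
Total allowed: 4 of 8.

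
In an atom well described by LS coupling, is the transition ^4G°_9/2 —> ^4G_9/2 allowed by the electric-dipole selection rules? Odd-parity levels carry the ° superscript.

ΔS = 0: S: 3/2 → 3/2 — ✓.
ΔL = 0, ±1 (not L=0↔0): L: 4 → 4, ΔL = +0 — ✓.
ΔJ = 0, ±1 (not J=0↔0): J: 9/2 → 9/2, ΔJ = +0 — ✓.
Parity must change: odd → even — ✓.
All four E1 rules are satisfied.

allowed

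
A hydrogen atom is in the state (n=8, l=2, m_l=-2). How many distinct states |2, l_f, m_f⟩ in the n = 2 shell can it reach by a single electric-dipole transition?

E1 requires Δl = ±1, so l_f ∈ {1, 3}; with 0 ≤ l_f ≤ n_f−1 = 1, the allowed l_f values are {1}.
For l_f = 1: m_f ∈ {m_i−1, m_i, m_i+1} ∩ [−1, 1] = {-1} → 1 state.
Total: 1.

1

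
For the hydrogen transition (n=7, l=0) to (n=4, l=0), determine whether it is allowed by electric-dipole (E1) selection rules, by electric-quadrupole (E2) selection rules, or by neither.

neither

Δl = 0 − 0 = +0; l_i + l_f = 0.
E1 (Δl = ±1): not satisfied.
E2 (Δl = 0,±2, l_i+l_f ≥ 2): not satisfied.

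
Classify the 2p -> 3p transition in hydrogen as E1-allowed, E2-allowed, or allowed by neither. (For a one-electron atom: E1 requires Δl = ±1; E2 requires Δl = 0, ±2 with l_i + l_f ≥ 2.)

E2

Δl = 1 − 1 = +0; l_i + l_f = 2.
E1 (Δl = ±1): not satisfied.
E2 (Δl = 0,±2, l_i+l_f ≥ 2): satisfied.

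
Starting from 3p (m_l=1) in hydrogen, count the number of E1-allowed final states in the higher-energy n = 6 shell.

E1 requires Δl = ±1, so l_f ∈ {0, 2}; with 0 ≤ l_f ≤ n_f−1 = 5, the allowed l_f values are {0, 2}.
For l_f = 0: m_f ∈ {m_i−1, m_i, m_i+1} ∩ [−0, 0] = {0} → 1 state.
For l_f = 2: m_f ∈ {m_i−1, m_i, m_i+1} ∩ [−2, 2] = {0, 1, 2} → 3 states.
Total: 4.

4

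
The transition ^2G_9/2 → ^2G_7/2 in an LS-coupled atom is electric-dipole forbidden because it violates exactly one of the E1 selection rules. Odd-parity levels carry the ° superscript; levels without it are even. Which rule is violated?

parity

Parity must change: even → even — fails.
ΔS = 0: S: 1/2 → 1/2 — passes.
ΔL = 0, ±1 (not L=0↔0): L: 4 → 4, ΔL = +0 — passes.
ΔJ = 0, ±1 (not J=0↔0): J: 9/2 → 7/2, ΔJ = -1 — passes.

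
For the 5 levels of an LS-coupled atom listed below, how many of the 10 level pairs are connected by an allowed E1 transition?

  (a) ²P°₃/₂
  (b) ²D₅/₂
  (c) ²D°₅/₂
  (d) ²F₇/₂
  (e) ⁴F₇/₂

3

(a)–(b): allowed.
(a)–(c): forbidden (parity).
(a)–(d): forbidden (ΔL, ΔJ).
(a)–(e): forbidden (ΔS, ΔL, ΔJ).
(b)–(c): allowed.
(b)–(d): forbidden (parity).
(b)–(e): forbidden (parity, ΔS).
(c)–(d): allowed.
(c)–(e): forbidden (ΔS).
(d)–(e): forbidden (parity, ΔS).
Allowed pairs: 3 of 10.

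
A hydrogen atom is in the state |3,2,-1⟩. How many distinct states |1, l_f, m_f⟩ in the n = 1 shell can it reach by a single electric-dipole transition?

E1 requires l_f ∈ {1, 3}, but neither lies in [0, 0], so no final state is reachable.
Total: 0.

0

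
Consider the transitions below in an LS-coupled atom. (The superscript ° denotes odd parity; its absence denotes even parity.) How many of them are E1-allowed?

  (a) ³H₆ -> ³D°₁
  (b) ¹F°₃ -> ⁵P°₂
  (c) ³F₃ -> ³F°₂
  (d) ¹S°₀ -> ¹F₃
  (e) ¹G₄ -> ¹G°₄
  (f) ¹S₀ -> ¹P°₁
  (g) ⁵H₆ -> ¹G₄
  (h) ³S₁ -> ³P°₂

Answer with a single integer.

4

(a) forbidden (ΔL, ΔJ fail)
(b) forbidden (parity, ΔS, ΔL fail)
(c) allowed
(d) forbidden (ΔL, ΔJ fail)
(e) allowed
(f) allowed
(g) forbidden (parity, ΔS, ΔJ fail)
(h) allowed
Total allowed: 4 of 8.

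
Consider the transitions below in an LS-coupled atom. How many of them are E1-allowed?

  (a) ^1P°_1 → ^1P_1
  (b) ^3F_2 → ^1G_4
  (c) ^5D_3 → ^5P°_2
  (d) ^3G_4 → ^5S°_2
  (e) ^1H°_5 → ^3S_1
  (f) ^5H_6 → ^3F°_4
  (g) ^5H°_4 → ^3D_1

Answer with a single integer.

2

(a) allowed
(b) forbidden (parity, ΔS, ΔJ fail)
(c) allowed
(d) forbidden (ΔS, ΔL, ΔJ fail)
(e) forbidden (ΔS, ΔL, ΔJ fail)
(f) forbidden (ΔS, ΔL, ΔJ fail)
(g) forbidden (ΔS, ΔL, ΔJ fail)
Total allowed: 2 of 7.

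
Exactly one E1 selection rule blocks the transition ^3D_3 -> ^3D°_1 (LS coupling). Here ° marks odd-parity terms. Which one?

Parity must change: even → odd — satisfied.
ΔS = 0: S: 1 → 1 — satisfied.
ΔL = 0, ±1 (not L=0↔0): L: 2 → 2, ΔL = +0 — satisfied.
ΔJ = 0, ±1 (not J=0↔0): J: 3 → 1, ΔJ = -2 — violated.

the ΔJ = 0, ±1 rule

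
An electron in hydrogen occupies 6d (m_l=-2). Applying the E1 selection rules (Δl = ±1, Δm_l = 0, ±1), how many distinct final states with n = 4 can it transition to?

4

E1 requires Δl = ±1, so l_f ∈ {1, 3}; with 0 ≤ l_f ≤ n_f−1 = 3, the allowed l_f values are {1, 3}.
For l_f = 1: m_f ∈ {m_i−1, m_i, m_i+1} ∩ [−1, 1] = {-1} → 1 state.
For l_f = 3: m_f ∈ {m_i−1, m_i, m_i+1} ∩ [−3, 3] = {-3, -2, -1} → 3 states.
Total: 4.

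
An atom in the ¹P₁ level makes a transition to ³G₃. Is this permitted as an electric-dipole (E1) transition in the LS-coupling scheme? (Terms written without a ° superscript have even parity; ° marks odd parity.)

forbidden

Reading off the term symbols: S 0→1, L 1→4, J 1→3, parity even→even.
ΔL = 0, ±1 (not L=0↔0): L: 1 → 4, ΔL = +3 — ✗.
Parity must change: even → even — ✗.
ΔJ = 0, ±1 (not J=0↔0): J: 1 → 3, ΔJ = +2 — ✗.
ΔS = 0: S: 0 → 1 — ✗.
Rule(s) violated: parity, ΔS, ΔL, ΔJ.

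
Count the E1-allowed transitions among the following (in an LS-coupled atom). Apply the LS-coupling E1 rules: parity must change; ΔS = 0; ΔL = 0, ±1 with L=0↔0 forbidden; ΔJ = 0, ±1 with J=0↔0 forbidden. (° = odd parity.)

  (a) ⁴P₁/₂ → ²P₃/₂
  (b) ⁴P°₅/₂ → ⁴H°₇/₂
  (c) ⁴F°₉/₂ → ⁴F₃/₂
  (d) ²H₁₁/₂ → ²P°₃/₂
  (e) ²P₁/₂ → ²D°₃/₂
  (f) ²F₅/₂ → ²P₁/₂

1

(a) forbidden (parity, ΔS fail)
(b) forbidden (parity, ΔL fail)
(c) forbidden (ΔJ fails)
(d) forbidden (ΔL, ΔJ fail)
(e) allowed
(f) forbidden (parity, ΔL, ΔJ fail)
Total allowed: 1 of 6.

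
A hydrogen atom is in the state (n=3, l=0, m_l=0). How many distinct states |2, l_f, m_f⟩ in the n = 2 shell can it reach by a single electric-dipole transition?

3

E1 requires Δl = ±1, so l_f ∈ {-1, 1}; with 0 ≤ l_f ≤ n_f−1 = 1, the allowed l_f values are {1}.
For l_f = 1: m_f ∈ {m_i−1, m_i, m_i+1} ∩ [−1, 1] = {-1, 0, 1} → 3 states.
Total: 3.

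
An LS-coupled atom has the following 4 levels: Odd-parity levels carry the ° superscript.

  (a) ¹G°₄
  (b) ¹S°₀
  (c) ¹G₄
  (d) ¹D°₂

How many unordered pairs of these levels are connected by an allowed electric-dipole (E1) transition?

1

(a)–(b): forbidden (parity, ΔL, ΔJ).
(a)–(c): allowed.
(a)–(d): forbidden (parity, ΔL, ΔJ).
(b)–(c): forbidden (ΔL, ΔJ).
(b)–(d): forbidden (parity, ΔL, ΔJ).
(c)–(d): forbidden (ΔL, ΔJ).
Allowed pairs: 1 of 6.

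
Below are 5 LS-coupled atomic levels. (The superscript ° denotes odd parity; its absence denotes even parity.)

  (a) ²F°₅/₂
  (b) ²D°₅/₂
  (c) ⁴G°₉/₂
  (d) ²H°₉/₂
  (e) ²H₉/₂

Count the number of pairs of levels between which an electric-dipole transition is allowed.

(a)–(b): forbidden (parity).
(a)–(c): forbidden (parity, ΔS, ΔJ).
(a)–(d): forbidden (parity, ΔL, ΔJ).
(a)–(e): forbidden (ΔL, ΔJ).
(b)–(c): forbidden (parity, ΔS, ΔL, ΔJ).
(b)–(d): forbidden (parity, ΔL, ΔJ).
(b)–(e): forbidden (ΔL, ΔJ).
(c)–(d): forbidden (parity, ΔS).
(c)–(e): forbidden (ΔS).
(d)–(e): allowed.
Allowed pairs: 1 of 10.

1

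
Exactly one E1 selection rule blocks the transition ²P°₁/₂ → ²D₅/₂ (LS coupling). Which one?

Reading off the term symbols: S 1/2→1/2, L 1→2, J 1/2→5/2, parity odd→even.
ΔJ = 0, ±1 (not J=0↔0): J: 1/2 → 5/2, ΔJ = +2 — ✗.
ΔL = 0, ±1 (not L=0↔0): L: 1 → 2, ΔL = +1 — ✓.
Parity must change: odd → even — ✓.
ΔS = 0: S: 1/2 → 1/2 — ✓.

the ΔJ = 0, ±1 rule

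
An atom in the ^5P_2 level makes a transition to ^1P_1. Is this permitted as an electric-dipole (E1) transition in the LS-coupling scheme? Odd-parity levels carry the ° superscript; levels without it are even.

Parity must change: even → even — violated.
ΔS = 0: S: 2 → 0 — violated.
ΔL = 0, ±1 (not L=0↔0): L: 1 → 1, ΔL = +0 — satisfied.
ΔJ = 0, ±1 (not J=0↔0): J: 2 → 1, ΔJ = -1 — satisfied.
Rule(s) violated: parity, ΔS.

forbidden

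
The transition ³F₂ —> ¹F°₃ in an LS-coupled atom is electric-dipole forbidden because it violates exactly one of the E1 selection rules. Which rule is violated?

the ΔS = 0 rule

Initial level: S=1, L=3, J=2, parity even. Final level: S=0, L=3, J=3, parity odd.
Parity must change: even → odd — satisfied.
ΔS = 0: S: 1 → 0 — violated.
ΔL = 0, ±1 (not L=0↔0): L: 3 → 3, ΔL = +0 — satisfied.
ΔJ = 0, ±1 (not J=0↔0): J: 2 → 3, ΔJ = +1 — satisfied.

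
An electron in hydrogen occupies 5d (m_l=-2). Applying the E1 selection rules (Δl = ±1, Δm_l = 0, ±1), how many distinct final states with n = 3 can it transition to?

E1 requires Δl = ±1, so l_f ∈ {1, 3}; with 0 ≤ l_f ≤ n_f−1 = 2, the allowed l_f values are {1}.
For l_f = 1: m_f ∈ {m_i−1, m_i, m_i+1} ∩ [−1, 1] = {-1} → 1 state.
Total: 1.

1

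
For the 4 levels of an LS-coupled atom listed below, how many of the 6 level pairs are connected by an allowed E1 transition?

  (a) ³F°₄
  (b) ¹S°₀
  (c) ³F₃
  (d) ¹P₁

(a)–(b): forbidden (parity, ΔS, ΔL, ΔJ).
(a)–(c): allowed.
(a)–(d): forbidden (ΔS, ΔL, ΔJ).
(b)–(c): forbidden (ΔS, ΔL, ΔJ).
(b)–(d): allowed.
(c)–(d): forbidden (parity, ΔS, ΔL, ΔJ).
Allowed pairs: 2 of 6.

2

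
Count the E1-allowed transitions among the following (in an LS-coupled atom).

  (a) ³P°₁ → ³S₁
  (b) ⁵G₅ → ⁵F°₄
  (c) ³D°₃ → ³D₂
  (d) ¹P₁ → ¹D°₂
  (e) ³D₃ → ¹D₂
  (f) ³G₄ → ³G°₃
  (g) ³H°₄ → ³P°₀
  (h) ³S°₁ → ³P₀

6

(a) allowed
(b) allowed
(c) allowed
(d) allowed
(e) forbidden (parity, ΔS fail)
(f) allowed
(g) forbidden (parity, ΔL, ΔJ fail)
(h) allowed
Total allowed: 6 of 8.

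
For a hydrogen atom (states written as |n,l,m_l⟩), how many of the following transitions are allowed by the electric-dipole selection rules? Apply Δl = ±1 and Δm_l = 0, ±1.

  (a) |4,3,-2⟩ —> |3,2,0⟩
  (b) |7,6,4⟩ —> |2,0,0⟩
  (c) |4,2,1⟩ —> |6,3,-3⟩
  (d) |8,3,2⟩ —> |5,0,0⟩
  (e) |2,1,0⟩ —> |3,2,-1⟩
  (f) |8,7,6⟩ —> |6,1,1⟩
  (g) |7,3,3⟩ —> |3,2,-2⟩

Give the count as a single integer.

1

(a) forbidden — Δm_l = +2 (E1 requires Δm_l = 0, ±1)
(b) forbidden — Δl = -6 (E1 requires Δl = ±1); Δm_l = -4 (E1 requires Δm_l = 0, ±1)
(c) forbidden — Δm_l = -4 (E1 requires Δm_l = 0, ±1)
(d) forbidden — Δl = -3 (E1 requires Δl = ±1); Δm_l = -2 (E1 requires Δm_l = 0, ±1)
(e) allowed
(f) forbidden — Δl = -6 (E1 requires Δl = ±1); Δm_l = -5 (E1 requires Δm_l = 0, ±1)
(g) forbidden — Δm_l = -5 (E1 requires Δm_l = 0, ±1)
Total allowed: 1 of 7.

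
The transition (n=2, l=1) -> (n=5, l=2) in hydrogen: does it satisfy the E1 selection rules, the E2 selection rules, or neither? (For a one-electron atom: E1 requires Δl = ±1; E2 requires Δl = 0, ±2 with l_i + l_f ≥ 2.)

Δl = 2 − 1 = +1; l_i + l_f = 3.
E1 (Δl = ±1): satisfied.
E2 (Δl = 0,±2, l_i+l_f ≥ 2): not satisfied.

E1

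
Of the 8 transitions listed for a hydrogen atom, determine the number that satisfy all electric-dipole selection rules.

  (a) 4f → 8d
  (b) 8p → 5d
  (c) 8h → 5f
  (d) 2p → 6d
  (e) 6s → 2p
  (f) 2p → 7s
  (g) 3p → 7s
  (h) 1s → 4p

7

(a) allowed
(b) allowed
(c) forbidden — Δl = -2 (E1 requires Δl = ±1)
(d) allowed
(e) allowed
(f) allowed
(g) allowed
(h) allowed
Total allowed: 7 of 8.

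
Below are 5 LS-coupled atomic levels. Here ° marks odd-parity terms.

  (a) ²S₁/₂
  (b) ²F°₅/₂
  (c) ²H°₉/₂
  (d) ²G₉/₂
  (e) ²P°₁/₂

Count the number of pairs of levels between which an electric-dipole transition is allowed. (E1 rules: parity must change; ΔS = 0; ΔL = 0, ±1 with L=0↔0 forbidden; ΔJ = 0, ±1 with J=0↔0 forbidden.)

2

(a)–(b): forbidden (ΔL, ΔJ).
(a)–(c): forbidden (ΔL, ΔJ).
(a)–(d): forbidden (parity, ΔL, ΔJ).
(a)–(e): allowed.
(b)–(c): forbidden (parity, ΔL, ΔJ).
(b)–(d): forbidden (ΔJ).
(b)–(e): forbidden (parity, ΔL, ΔJ).
(c)–(d): allowed.
(c)–(e): forbidden (parity, ΔL, ΔJ).
(d)–(e): forbidden (ΔL, ΔJ).
Allowed pairs: 2 of 10.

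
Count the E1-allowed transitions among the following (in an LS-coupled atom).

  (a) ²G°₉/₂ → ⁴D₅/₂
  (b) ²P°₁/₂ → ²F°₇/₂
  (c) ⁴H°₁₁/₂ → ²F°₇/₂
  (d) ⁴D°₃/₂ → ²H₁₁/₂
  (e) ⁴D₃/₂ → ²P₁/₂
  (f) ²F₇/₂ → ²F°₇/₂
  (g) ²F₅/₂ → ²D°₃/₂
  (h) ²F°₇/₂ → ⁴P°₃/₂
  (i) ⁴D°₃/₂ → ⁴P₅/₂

3

(a) forbidden (ΔS, ΔL, ΔJ fail)
(b) forbidden (parity, ΔL, ΔJ fail)
(c) forbidden (parity, ΔS, ΔL, ΔJ fail)
(d) forbidden (ΔS, ΔL, ΔJ fail)
(e) forbidden (parity, ΔS fail)
(f) allowed
(g) allowed
(h) forbidden (parity, ΔS, ΔL, ΔJ fail)
(i) allowed
Total allowed: 3 of 9.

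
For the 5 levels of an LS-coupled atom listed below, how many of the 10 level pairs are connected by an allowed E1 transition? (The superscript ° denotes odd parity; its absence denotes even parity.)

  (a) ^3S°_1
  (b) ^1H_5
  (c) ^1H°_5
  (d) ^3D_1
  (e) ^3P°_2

2

(a)–(b): forbidden (ΔS, ΔL, ΔJ).
(a)–(c): forbidden (parity, ΔS, ΔL, ΔJ).
(a)–(d): forbidden (ΔL).
(a)–(e): forbidden (parity).
(b)–(c): allowed.
(b)–(d): forbidden (parity, ΔS, ΔL, ΔJ).
(b)–(e): forbidden (ΔS, ΔL, ΔJ).
(c)–(d): forbidden (ΔS, ΔL, ΔJ).
(c)–(e): forbidden (parity, ΔS, ΔL, ΔJ).
(d)–(e): allowed.
Allowed pairs: 2 of 10.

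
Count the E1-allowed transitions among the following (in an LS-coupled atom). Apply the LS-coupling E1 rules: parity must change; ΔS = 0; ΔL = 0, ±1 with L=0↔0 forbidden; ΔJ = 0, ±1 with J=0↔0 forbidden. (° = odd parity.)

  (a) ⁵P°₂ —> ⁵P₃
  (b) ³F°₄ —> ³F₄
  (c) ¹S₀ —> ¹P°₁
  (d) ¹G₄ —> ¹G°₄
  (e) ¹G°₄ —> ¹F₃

(a) allowed
(b) allowed
(c) allowed
(d) allowed
(e) allowed
Total allowed: 5 of 5.

5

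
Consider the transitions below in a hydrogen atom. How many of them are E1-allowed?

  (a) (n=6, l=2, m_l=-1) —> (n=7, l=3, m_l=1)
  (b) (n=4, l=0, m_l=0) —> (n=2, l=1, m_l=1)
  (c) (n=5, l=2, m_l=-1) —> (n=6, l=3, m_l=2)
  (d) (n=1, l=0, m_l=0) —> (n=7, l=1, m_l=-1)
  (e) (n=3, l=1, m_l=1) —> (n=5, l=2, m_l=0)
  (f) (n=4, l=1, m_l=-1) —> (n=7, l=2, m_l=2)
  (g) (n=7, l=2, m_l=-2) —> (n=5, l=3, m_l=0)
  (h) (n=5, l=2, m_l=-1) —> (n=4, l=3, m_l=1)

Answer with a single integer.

(a) forbidden — Δm_l = +2 (E1 requires Δm_l = 0, ±1)
(b) allowed
(c) forbidden — Δm_l = +3 (E1 requires Δm_l = 0, ±1)
(d) allowed
(e) allowed
(f) forbidden — Δm_l = +3 (E1 requires Δm_l = 0, ±1)
(g) forbidden — Δm_l = +2 (E1 requires Δm_l = 0, ±1)
(h) forbidden — Δm_l = +2 (E1 requires Δm_l = 0, ±1)
Total allowed: 3 of 8.

3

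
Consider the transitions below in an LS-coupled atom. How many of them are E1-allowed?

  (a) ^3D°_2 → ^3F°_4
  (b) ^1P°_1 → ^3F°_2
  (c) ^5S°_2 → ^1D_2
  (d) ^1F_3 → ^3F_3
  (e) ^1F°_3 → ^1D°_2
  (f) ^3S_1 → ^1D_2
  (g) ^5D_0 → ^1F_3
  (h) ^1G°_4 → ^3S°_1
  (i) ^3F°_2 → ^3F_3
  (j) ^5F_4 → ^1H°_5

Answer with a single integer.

1

(a) forbidden (parity, ΔJ fail)
(b) forbidden (parity, ΔS, ΔL fail)
(c) forbidden (ΔS, ΔL fail)
(d) forbidden (parity, ΔS fail)
(e) forbidden (parity fails)
(f) forbidden (parity, ΔS, ΔL fail)
(g) forbidden (parity, ΔS, ΔJ fail)
(h) forbidden (parity, ΔS, ΔL, ΔJ fail)
(i) allowed
(j) forbidden (ΔS, ΔL fail)
Total allowed: 1 of 10.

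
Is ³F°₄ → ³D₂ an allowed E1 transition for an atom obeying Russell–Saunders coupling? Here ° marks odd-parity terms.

forbidden

Reading off the term symbols: S 1→1, L 3→2, J 4→2, parity odd→even.
ΔJ = 0, ±1 (not J=0↔0): J: 4 → 2, ΔJ = -2 — ✗.
ΔL = 0, ±1 (not L=0↔0): L: 3 → 2, ΔL = -1 — ✓.
Parity must change: odd → even — ✓.
ΔS = 0: S: 1 → 1 — ✓.
Rule(s) violated: ΔJ.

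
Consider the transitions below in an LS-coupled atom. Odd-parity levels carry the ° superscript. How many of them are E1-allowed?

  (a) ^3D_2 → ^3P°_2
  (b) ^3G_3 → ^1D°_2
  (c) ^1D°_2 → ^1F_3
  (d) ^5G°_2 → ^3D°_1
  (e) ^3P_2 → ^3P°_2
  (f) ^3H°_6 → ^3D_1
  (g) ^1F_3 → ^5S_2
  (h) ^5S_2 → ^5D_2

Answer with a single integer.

(a) allowed
(b) forbidden (ΔS, ΔL fail)
(c) allowed
(d) forbidden (parity, ΔS, ΔL fail)
(e) allowed
(f) forbidden (ΔL, ΔJ fail)
(g) forbidden (parity, ΔS, ΔL fail)
(h) forbidden (parity, ΔL fail)
Total allowed: 3 of 8.

3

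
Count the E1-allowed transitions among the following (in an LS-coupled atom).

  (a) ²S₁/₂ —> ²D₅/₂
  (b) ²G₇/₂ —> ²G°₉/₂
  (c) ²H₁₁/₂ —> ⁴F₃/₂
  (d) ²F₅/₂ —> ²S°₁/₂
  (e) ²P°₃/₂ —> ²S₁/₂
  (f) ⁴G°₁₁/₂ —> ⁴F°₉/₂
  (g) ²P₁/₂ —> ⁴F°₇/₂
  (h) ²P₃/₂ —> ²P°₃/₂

3

(a) forbidden (parity, ΔL, ΔJ fail)
(b) allowed
(c) forbidden (parity, ΔS, ΔL, ΔJ fail)
(d) forbidden (ΔL, ΔJ fail)
(e) allowed
(f) forbidden (parity fails)
(g) forbidden (ΔS, ΔL, ΔJ fail)
(h) allowed
Total allowed: 3 of 8.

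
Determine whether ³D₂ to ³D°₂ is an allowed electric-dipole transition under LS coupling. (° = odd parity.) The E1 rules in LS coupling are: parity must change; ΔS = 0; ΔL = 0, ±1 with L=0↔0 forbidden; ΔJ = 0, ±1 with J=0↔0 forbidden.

allowed

ΔS = 0: S: 1 → 1 — satisfied.
ΔL = 0, ±1 (not L=0↔0): L: 2 → 2, ΔL = +0 — satisfied.
ΔJ = 0, ±1 (not J=0↔0): J: 2 → 2, ΔJ = +0 — satisfied.
Parity must change: even → odd — satisfied.
All four E1 rules are satisfied.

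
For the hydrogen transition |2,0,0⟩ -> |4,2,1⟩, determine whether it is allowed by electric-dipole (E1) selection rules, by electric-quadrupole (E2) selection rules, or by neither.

E2

Δl = 2 − 0 = +2; l_i + l_f = 2.
Δm_l = +1.
E1 (Δl = ±1, |Δm_l| ≤ 1): not satisfied.
E2 (Δl = 0,±2, l_i+l_f ≥ 2, |Δm_l| ≤ 2): satisfied.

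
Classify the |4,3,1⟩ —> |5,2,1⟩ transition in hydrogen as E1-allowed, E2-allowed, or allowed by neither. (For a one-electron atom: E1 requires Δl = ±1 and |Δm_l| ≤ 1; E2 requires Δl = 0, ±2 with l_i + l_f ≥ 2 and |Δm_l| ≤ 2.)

Δl = 2 − 3 = -1; l_i + l_f = 5.
Δm_l = +0.
E1 (Δl = ±1, |Δm_l| ≤ 1): satisfied.
E2 (Δl = 0,±2, l_i+l_f ≥ 2, |Δm_l| ≤ 2): not satisfied.

E1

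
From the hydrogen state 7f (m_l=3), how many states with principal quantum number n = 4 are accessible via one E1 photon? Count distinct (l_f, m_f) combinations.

1

E1 requires Δl = ±1, so l_f ∈ {2, 4}; with 0 ≤ l_f ≤ n_f−1 = 3, the allowed l_f values are {2}.
For l_f = 2: m_f ∈ {m_i−1, m_i, m_i+1} ∩ [−2, 2] = {2} → 1 state.
Total: 1.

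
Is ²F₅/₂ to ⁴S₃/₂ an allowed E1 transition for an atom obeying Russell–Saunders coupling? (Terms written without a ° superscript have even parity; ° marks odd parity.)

forbidden

Initial level: S=1/2, L=3, J=5/2, parity even. Final level: S=3/2, L=0, J=3/2, parity even.
ΔL = 0, ±1 (not L=0↔0): L: 3 → 0, ΔL = -3 — ✗.
ΔJ = 0, ±1 (not J=0↔0): J: 5/2 → 3/2, ΔJ = -1 — ✓.
Parity must change: even → even — ✗.
ΔS = 0: S: 1/2 → 3/2 — ✗.
Rule(s) violated: parity, ΔS, ΔL.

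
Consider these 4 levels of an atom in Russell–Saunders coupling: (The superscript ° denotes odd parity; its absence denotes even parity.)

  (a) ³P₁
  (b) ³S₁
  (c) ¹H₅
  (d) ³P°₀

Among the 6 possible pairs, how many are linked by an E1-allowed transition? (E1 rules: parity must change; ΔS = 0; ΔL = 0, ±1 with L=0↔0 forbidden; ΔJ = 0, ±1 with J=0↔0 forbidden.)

2

(a)–(b): forbidden (parity).
(a)–(c): forbidden (parity, ΔS, ΔL, ΔJ).
(a)–(d): allowed.
(b)–(c): forbidden (parity, ΔS, ΔL, ΔJ).
(b)–(d): allowed.
(c)–(d): forbidden (ΔS, ΔL, ΔJ).
Allowed pairs: 2 of 6.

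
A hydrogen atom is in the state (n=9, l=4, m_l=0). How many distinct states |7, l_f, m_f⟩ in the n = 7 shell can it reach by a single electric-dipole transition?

6

E1 requires Δl = ±1, so l_f ∈ {3, 5}; with 0 ≤ l_f ≤ n_f−1 = 6, the allowed l_f values are {3, 5}.
For l_f = 3: m_f ∈ {m_i−1, m_i, m_i+1} ∩ [−3, 3] = {-1, 0, 1} → 3 states.
For l_f = 5: m_f ∈ {m_i−1, m_i, m_i+1} ∩ [−5, 5] = {-1, 0, 1} → 3 states.
Total: 6.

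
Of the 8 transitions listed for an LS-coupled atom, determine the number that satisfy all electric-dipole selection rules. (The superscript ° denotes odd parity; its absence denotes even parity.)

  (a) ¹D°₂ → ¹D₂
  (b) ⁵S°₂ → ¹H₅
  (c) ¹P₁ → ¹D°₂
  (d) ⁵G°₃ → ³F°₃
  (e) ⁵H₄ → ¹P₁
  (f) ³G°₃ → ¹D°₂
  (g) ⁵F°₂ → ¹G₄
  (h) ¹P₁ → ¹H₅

2

(a) allowed
(b) forbidden (ΔS, ΔL, ΔJ fail)
(c) allowed
(d) forbidden (parity, ΔS fail)
(e) forbidden (parity, ΔS, ΔL, ΔJ fail)
(f) forbidden (parity, ΔS, ΔL fail)
(g) forbidden (ΔS, ΔJ fail)
(h) forbidden (parity, ΔL, ΔJ fail)
Total allowed: 2 of 8.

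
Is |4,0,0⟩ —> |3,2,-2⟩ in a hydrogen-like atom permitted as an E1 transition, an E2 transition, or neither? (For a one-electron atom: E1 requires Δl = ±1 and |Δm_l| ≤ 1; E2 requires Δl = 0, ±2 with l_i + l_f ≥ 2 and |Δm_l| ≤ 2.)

E2

Δl = 2 − 0 = +2; l_i + l_f = 2.
Δm_l = -2.
E1 (Δl = ±1, |Δm_l| ≤ 1): not satisfied.
E2 (Δl = 0,±2, l_i+l_f ≥ 2, |Δm_l| ≤ 2): satisfied.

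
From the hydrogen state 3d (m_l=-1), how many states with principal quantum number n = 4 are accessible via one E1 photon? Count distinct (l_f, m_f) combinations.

E1 requires Δl = ±1, so l_f ∈ {1, 3}; with 0 ≤ l_f ≤ n_f−1 = 3, the allowed l_f values are {1, 3}.
For l_f = 1: m_f ∈ {m_i−1, m_i, m_i+1} ∩ [−1, 1] = {-1, 0} → 2 states.
For l_f = 3: m_f ∈ {m_i−1, m_i, m_i+1} ∩ [−3, 3] = {-2, -1, 0} → 3 states.
Total: 5.

5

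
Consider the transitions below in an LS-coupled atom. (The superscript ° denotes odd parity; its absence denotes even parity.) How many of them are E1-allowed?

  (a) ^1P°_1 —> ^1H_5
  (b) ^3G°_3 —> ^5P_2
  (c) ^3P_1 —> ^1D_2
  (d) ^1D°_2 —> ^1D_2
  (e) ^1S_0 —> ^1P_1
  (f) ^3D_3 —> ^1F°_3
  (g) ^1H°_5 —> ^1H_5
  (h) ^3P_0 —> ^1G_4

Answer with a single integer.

(a) forbidden (ΔL, ΔJ fail)
(b) forbidden (ΔS, ΔL fail)
(c) forbidden (parity, ΔS fail)
(d) allowed
(e) forbidden (parity fails)
(f) forbidden (ΔS fails)
(g) allowed
(h) forbidden (parity, ΔS, ΔL, ΔJ fail)
Total allowed: 2 of 8.

2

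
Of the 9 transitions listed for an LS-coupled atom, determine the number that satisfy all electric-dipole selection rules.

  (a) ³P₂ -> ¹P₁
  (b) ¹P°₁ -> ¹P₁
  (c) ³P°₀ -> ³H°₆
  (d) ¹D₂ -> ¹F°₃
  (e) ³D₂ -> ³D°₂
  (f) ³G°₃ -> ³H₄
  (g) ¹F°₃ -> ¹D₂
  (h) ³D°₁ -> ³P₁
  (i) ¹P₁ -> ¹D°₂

7

(a) forbidden (parity, ΔS fail)
(b) allowed
(c) forbidden (parity, ΔL, ΔJ fail)
(d) allowed
(e) allowed
(f) allowed
(g) allowed
(h) allowed
(i) allowed
Total allowed: 7 of 9.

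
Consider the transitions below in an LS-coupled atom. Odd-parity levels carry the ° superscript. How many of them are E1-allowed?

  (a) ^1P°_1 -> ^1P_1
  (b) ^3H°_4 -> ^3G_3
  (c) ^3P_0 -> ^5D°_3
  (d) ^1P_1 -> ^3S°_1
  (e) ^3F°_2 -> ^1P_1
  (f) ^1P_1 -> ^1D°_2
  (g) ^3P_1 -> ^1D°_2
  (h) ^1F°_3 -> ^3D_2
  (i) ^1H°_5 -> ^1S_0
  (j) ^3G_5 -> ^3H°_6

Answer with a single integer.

4

(a) allowed
(b) allowed
(c) forbidden (ΔS, ΔJ fail)
(d) forbidden (ΔS fails)
(e) forbidden (ΔS, ΔL fail)
(f) allowed
(g) forbidden (ΔS fails)
(h) forbidden (ΔS fails)
(i) forbidden (ΔL, ΔJ fail)
(j) allowed
Total allowed: 4 of 10.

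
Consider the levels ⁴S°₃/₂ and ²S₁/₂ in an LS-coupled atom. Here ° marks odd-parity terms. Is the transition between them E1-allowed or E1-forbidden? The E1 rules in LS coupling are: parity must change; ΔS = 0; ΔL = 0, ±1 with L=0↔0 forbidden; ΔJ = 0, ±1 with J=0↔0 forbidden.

ΔJ = 0, ±1 (not J=0↔0): J: 3/2 → 1/2, ΔJ = -1 — satisfied.
ΔS = 0: S: 3/2 → 1/2 — violated.
ΔL = 0, ±1 (not L=0↔0): L: 0 → 0, ΔL = +0 — violated.
Parity must change: odd → even — satisfied.
Rule(s) violated: ΔS, ΔL.

forbidden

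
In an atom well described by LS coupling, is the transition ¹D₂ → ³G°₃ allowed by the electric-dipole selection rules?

Initial level: S=0, L=2, J=2, parity even. Final level: S=1, L=4, J=3, parity odd.
Parity must change: even → odd — passes.
ΔS = 0: S: 0 → 1 — fails.
ΔL = 0, ±1 (not L=0↔0): L: 2 → 4, ΔL = +2 — fails.
ΔJ = 0, ±1 (not J=0↔0): J: 2 → 3, ΔJ = +1 — passes.
Rule(s) violated: ΔS, ΔL.

forbidden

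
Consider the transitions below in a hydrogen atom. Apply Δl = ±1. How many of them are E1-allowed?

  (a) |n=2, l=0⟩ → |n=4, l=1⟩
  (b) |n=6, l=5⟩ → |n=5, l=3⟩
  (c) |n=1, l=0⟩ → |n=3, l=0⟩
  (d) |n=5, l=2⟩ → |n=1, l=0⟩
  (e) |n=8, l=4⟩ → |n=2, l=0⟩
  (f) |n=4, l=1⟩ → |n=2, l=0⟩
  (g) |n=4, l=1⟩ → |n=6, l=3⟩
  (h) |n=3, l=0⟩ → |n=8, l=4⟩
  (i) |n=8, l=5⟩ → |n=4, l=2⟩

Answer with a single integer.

2

(a) allowed
(b) forbidden — Δl = -2 (E1 requires Δl = ±1)
(c) forbidden — Δl = +0 (E1 requires Δl = ±1)
(d) forbidden — Δl = -2 (E1 requires Δl = ±1)
(e) forbidden — Δl = -4 (E1 requires Δl = ±1)
(f) allowed
(g) forbidden — Δl = +2 (E1 requires Δl = ±1)
(h) forbidden — Δl = +4 (E1 requires Δl = ±1)
(i) forbidden — Δl = -3 (E1 requires Δl = ±1)
Total allowed: 2 of 9.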